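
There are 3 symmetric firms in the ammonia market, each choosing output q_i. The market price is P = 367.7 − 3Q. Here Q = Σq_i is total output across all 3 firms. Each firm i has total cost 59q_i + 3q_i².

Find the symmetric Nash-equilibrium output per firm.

17.15

A representative firm's profit is π_i = q_i(367.7 − 3Q) − 59q_i − 3q_i², with Q = q_i + Σ_{j≠i} q_j.
First-order condition: 308.7 − 12q_i − 3Σ_{j≠i} q_j = 0.
Imposing symmetry (q_j = q for all j) turns Σ_{j≠i} q_j into 2q, so 308.7 = 18q and q = 17.15.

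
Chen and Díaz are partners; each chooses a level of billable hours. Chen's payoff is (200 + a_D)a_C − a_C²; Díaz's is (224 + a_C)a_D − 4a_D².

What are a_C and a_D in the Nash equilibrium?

Expanding Chen's payoff: 200a_C + a_Da_C − a_C².
∂π/∂a_C = 200 + a_D − 2a_C = 0, so a_C = 100 + 0.5a_D.
Likewise for Díaz: a_D = 28 + 0.125a_C.
Solving the two reaction functions simultaneously: (1 − (0.5)(0.125))a_C = 100 + 0.5·28, so 0.9375a_C = 114 and a_C = 121.6.
Then a_D = 28 + 0.125·121.6 = 43.2.

121.6, 43.2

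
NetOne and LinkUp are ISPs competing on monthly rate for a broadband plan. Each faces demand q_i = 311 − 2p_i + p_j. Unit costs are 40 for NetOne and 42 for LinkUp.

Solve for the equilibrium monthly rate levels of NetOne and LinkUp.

130.6, 131.4

NetOne's profit: π = (p_{NetOne} − 40)(311 − 2p_{NetOne} + p_{LinkUp}).
∂π/∂p_{NetOne} = 391 − 4p_{NetOne} + p_{LinkUp} = 0 ⇒ p_{NetOne} = 97.75 + 0.25p_{LinkUp}.
Similarly p_{LinkUp} = 98.75 + 0.25p_{NetOne}.
Solving the two reaction functions simultaneously: (1 − (0.25)(0.25))p_{NetOne} = 97.75 + 0.25·98.75, so 0.9375p_{NetOne} = 122.4375 and p_{NetOne} = 130.6.
Then p_{LinkUp} = 98.75 + 0.25·130.6 = 131.4.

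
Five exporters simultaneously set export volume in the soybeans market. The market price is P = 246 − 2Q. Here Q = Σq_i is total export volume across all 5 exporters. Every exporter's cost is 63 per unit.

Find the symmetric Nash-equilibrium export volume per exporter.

15.25

A representative exporter's profit is π_i = q_i(246 − 2Q) − 63q_i, with Q = q_i + Σ_{j≠i} q_j.
First-order condition: 183 − 4q_i − 2Σ_{j≠i} q_j = 0.
With identical exporters, set every q_j = q: then 183 − 4q − 8q = 0, i.e. q = 183/12 = 15.25.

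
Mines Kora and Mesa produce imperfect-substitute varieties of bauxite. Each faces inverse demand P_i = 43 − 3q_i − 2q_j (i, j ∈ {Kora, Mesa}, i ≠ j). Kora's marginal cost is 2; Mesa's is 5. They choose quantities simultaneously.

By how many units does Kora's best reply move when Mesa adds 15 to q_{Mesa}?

-5

Mine Kora's profit: π = q_{Kora}(43 − 3q_{Kora} − 2q_{Mesa}) − 2q_{Kora}.
∂π/∂q_{Kora} = 41 − 6q_{Kora} − 2q_{Mesa} = 0 ⇒ q_{Kora} = 41/6 − (1/3)q_{Mesa}.
The reaction-function slope is −1/3, so a 15-unit rise in q_{Mesa} moves q_{Kora} by −1/3 × 15 = −5. Kora's best response falls — the actions are strategic substitutes.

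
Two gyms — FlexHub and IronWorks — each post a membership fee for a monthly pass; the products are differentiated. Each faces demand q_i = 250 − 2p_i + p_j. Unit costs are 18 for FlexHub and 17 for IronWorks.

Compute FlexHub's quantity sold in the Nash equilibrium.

154.4

FlexHub's profit: π = (p_{FlexHub} − 18)(250 − 2p_{FlexHub} + p_{IronWorks}).
∂π/∂p_{FlexHub} = 286 − 4p_{FlexHub} + p_{IronWorks} = 0 ⇒ p_{FlexHub} = 71.5 + 0.25p_{IronWorks}.
Similarly p_{IronWorks} = 71 + 0.25p_{FlexHub}.
Substituting the second reaction function into the first: p_{FlexHub} = 71.5 + 0.25(71 + 0.25p_{FlexHub}), which gives 0.9375p_{FlexHub} = 89.25 ⇒ p_{FlexHub} = 95.2.
Then p_{IronWorks} = 71 + 0.25·95.2 = 94.8.
q_{FlexHub} = 250 − 2·95.2 + 94.8 = 154.4.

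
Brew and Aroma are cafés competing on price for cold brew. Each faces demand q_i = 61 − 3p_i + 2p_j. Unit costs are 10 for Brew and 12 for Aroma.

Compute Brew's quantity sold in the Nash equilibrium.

Brew's profit: π = (p_{Brew} − 10)(61 − 3p_{Brew} + 2p_{Aroma}).
∂π/∂p_{Brew} = 91 − 6p_{Brew} + 2p_{Aroma} = 0 ⇒ p_{Brew} = 91/6 + (1/3)p_{Aroma}.
Similarly p_{Aroma} = 97/6 + (1/3)p_{Brew}.
Substituting the second reaction function into the first: p_{Brew} = 91/6 + (1/3)(97/6 + (1/3)p_{Brew}), which gives (8/9)p_{Brew} = 185/9 ⇒ p_{Brew} = 23.125.
Then p_{Aroma} = 97/6 + (1/3)·23.125 = 23.875.
q_{Brew} = 61 − 3·23.125 + 2·23.875 = 39.375.

39.375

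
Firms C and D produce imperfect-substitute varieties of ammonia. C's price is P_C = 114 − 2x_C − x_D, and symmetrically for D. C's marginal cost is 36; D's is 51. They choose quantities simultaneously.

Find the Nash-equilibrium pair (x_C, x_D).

Firm C's profit: π = x_C(114 − 2x_C − x_D) − 36x_C.
∂π/∂x_C = 78 − 4x_C − x_D = 0 ⇒ x_C = 19.5 − 0.25x_D.
Similarly x_D = 15.75 − 0.25x_C.
Solving the two reaction functions simultaneously: (1 − (−0.25)(−0.25))x_C = 19.5 − 0.25·15.75, so 0.9375x_C = 15.5625 and x_C = 16.6.
Then x_D = 15.75 − 0.25·16.6 = 11.6.

16.6, 11.6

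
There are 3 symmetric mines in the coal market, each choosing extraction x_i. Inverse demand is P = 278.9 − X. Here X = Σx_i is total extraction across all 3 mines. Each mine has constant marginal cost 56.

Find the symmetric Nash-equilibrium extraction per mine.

A representative mine's profit is π_i = x_i(278.9 − X) − 56x_i, with X = x_i + Σ_{j≠i} x_j.
First-order condition: 222.9 − 2x_i − Σ_{j≠i} x_j = 0.
Imposing symmetry (x_j = x for all j) turns Σ_{j≠i} x_j into 2x, so 222.9 = 4x and x = 55.725.

55.725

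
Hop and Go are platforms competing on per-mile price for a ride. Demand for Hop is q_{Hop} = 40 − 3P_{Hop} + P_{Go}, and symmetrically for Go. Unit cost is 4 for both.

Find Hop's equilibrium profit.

122.88

Hop's profit: π = (P_{Hop} − 4)(40 − 3P_{Hop} + P_{Go}).
∂π/∂P_{Hop} = 52 − 6P_{Hop} + P_{Go} = 0 ⇒ P_{Hop} = 26/3 + (1/6)P_{Go}.
The game is symmetric, so in equilibrium P_{Go} = P_{Hop}: the reaction function gives (5/6)P_{Hop} = 26/3, hence P_{Hop} = 10.4.
q_{Hop} = 40 − 3·10.4 + 10.4 = 19.2.
Profit = (10.4 − 4)·19.2 = 122.88.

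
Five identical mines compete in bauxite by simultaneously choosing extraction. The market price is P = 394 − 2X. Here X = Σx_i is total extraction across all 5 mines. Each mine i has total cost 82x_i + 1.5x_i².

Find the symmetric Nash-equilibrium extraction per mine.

20.8

A representative mine's profit is π_i = x_i(394 − 2X) − 82x_i − 1.5x_i², with X = x_i + Σ_{j≠i} x_j.
First-order condition: 312 − 7x_i − 2Σ_{j≠i} x_j = 0.
Imposing symmetry (x_j = x for all j) turns Σ_{j≠i} x_j into 4x, so 312 = 15x and x = 20.8.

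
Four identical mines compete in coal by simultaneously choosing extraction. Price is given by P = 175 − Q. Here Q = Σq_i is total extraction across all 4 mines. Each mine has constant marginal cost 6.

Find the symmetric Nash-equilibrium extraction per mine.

33.8

A representative mine's profit is π_i = q_i(175 − Q) − 6q_i, with Q = q_i + Σ_{j≠i} q_j.
First-order condition: 169 − 2q_i − Σ_{j≠i} q_j = 0.
Imposing symmetry (q_j = q for all j) turns Σ_{j≠i} q_j into 3q, so 169 = 5q and q = 33.8.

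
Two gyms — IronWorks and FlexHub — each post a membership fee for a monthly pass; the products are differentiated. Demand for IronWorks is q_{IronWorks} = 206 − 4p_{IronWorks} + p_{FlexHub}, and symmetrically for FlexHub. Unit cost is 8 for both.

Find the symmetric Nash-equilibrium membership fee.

IronWorks's profit: π = (p_{IronWorks} − 8)(206 − 4p_{IronWorks} + p_{FlexHub}).
∂π/∂p_{IronWorks} = 238 − 8p_{IronWorks} + p_{FlexHub} = 0 ⇒ p_{IronWorks} = 29.75 + 0.125p_{FlexHub}.
The game is symmetric, so in equilibrium p_{FlexHub} = p_{IronWorks}: the reaction function gives 0.875p_{IronWorks} = 29.75, hence p_{IronWorks} = 34.

34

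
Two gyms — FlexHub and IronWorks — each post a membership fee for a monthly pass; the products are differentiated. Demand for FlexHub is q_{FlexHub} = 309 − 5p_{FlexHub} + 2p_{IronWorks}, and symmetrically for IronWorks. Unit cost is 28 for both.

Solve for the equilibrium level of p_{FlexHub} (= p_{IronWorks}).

56.125

FlexHub's profit: π = (p_{FlexHub} − 28)(309 − 5p_{FlexHub} + 2p_{IronWorks}).
∂π/∂p_{FlexHub} = 449 − 10p_{FlexHub} + 2p_{IronWorks} = 0 ⇒ p_{FlexHub} = 44.9 + 0.2p_{IronWorks}.
The game is symmetric, so in equilibrium p_{IronWorks} = p_{FlexHub}: the reaction function gives 0.8p_{FlexHub} = 44.9, hence p_{FlexHub} = 56.125.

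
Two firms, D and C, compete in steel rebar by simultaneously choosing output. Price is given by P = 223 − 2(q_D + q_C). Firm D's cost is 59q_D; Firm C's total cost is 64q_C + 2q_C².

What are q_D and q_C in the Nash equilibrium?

35.5, 11

Firm D's profit: π = q_D(223 − 2(q_D + q_C)) − 59q_D.
∂π/∂q_D = 164 − 4q_D − 2q_C = 0, so q_D = 41 − 0.5q_C.
For C: ∂π/∂q_C = 159 − 8q_C − 2q_D = 0 ⇒ q_C = 19.875 − 0.25q_D.
Substituting the second reaction function into the first: q_D = 41 − 0.5(19.875 − 0.25q_D), which gives 0.875q_D = 31.0625 ⇒ q_D = 35.5.
Then q_C = 19.875 − 0.25·35.5 = 11.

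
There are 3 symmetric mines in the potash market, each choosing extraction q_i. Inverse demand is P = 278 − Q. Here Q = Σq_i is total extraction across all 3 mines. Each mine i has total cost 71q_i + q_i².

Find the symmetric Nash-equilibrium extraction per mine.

34.5

A representative mine's profit is π_i = q_i(278 − Q) − 71q_i − q_i², with Q = q_i + Σ_{j≠i} q_j.
First-order condition: 207 − 4q_i − Σ_{j≠i} q_j = 0.
In a symmetric equilibrium every mine chooses the same q, so Σ_{j≠i} q_j = 2q. The condition becomes 207 − 6q = 0, giving q = 207/6 = 34.5.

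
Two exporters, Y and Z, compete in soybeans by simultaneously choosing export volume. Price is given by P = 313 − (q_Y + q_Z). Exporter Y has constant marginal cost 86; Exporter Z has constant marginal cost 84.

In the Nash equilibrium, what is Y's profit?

Exporter Y's profit: π = q_Y(313 − (q_Y + q_Z)) − 86q_Y.
∂π/∂q_Y = 227 − 2q_Y − q_Z = 0, so q_Y = 113.5 − 0.5q_Z.
By the same steps for Z: q_Z = 114.5 − 0.5q_Y.
Plugging q_Z into Y's best response: q_Y = 113.5 − 0.5(114.5 − 0.5q_Y) ⇒ 0.75q_Y = 56.25, so q_Y = 75.
Then q_Z = 114.5 − 0.5·75 = 77.
Price P = 313 − 152 = 161.
Y's profit: (161 − 86)·75 = 5625.

5625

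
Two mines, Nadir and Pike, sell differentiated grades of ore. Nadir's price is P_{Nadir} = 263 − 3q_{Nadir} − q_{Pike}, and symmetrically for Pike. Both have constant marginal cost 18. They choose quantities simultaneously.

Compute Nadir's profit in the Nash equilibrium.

Mine Nadir's profit: π = q_{Nadir}(263 − 3q_{Nadir} − q_{Pike}) − 18q_{Nadir}.
∂π/∂q_{Nadir} = 245 − 6q_{Nadir} − q_{Pike} = 0 ⇒ q_{Nadir} = 245/6 − (1/6)q_{Pike}.
Setting q_{Nadir} = q_{Pike} in the reaction function: q_{Nadir} = 245/6 − (1/6)q_{Nadir}, so q_{Nadir} = (245/6) / (7/6) = 35.
P_{Nadir} = 263 − 3·35 − 35 = 123.
Profit = (123 − 18)·35 = 3675.

3675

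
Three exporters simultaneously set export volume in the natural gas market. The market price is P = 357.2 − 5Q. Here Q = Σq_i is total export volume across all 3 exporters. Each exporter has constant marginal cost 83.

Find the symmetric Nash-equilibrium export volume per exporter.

13.71

A representative exporter's profit is π_i = q_i(357.2 − 5Q) − 83q_i, with Q = q_i + Σ_{j≠i} q_j.
First-order condition: 274.2 − 10q_i − 5Σ_{j≠i} q_j = 0.
In a symmetric equilibrium every exporter chooses the same q, so Σ_{j≠i} q_j = 2q. The condition becomes 274.2 − 20q = 0, giving q = 274.2/20 = 13.71.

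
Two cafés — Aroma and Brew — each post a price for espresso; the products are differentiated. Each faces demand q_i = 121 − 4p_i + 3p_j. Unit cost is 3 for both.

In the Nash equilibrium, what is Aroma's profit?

Aroma's profit: π = (p_{Aroma} − 3)(121 − 4p_{Aroma} + 3p_{Brew}).
∂π/∂p_{Aroma} = 133 − 8p_{Aroma} + 3p_{Brew} = 0 ⇒ p_{Aroma} = 16.625 + 0.375p_{Brew}.
Setting p_{Aroma} = p_{Brew} in the reaction function: p_{Aroma} = 16.625 + 0.375p_{Aroma}, so p_{Aroma} = 16.625 / 0.625 = 26.6.
q_{Aroma} = 121 − 4·26.6 + 3·26.6 = 94.4.
Profit = (26.6 − 3)·94.4 = 2227.84.

2227.84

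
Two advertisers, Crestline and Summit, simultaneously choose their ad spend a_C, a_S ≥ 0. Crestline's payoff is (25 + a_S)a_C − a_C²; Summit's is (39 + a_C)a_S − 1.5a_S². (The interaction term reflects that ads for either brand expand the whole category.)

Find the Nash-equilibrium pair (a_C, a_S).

Expanding Crestline's payoff: 25a_C + a_Sa_C − a_C².
∂π/∂a_C = 25 + a_S − 2a_C = 0, so a_C = 12.5 + 0.5a_S.
Likewise for Summit: a_S = 13 + (1/3)a_C.
Substituting the second reaction function into the first: a_C = 12.5 + 0.5(13 + (1/3)a_C), which gives (5/6)a_C = 19 ⇒ a_C = 22.8.
Then a_S = 13 + (1/3)·22.8 = 20.6.

22.8, 20.6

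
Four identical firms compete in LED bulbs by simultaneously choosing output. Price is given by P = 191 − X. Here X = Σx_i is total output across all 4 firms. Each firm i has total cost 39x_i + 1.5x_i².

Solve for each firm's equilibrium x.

19

A representative firm's profit is π_i = x_i(191 − X) − 39x_i − 1.5x_i², with X = x_i + Σ_{j≠i} x_j.
First-order condition: 152 − 5x_i − Σ_{j≠i} x_j = 0.
With identical firms, set every x_j = x: then 152 − 5x − 3x = 0, i.e. x = 152/8 = 19.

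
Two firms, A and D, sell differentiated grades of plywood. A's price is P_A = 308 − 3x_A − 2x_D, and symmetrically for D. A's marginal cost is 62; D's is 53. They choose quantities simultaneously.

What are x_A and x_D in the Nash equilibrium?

30.1875, 32.4375

Firm A's profit: π = x_A(308 − 3x_A − 2x_D) − 62x_A.
∂π/∂x_A = 246 − 6x_A − 2x_D = 0 ⇒ x_A = 41 − (1/3)x_D.
Similarly x_D = 42.5 − (1/3)x_A.
Plugging x_D into A's best response: x_A = 41 − (1/3)(42.5 − (1/3)x_A) ⇒ (8/9)x_A = 161/6, so x_A = 30.1875.
Then x_D = 42.5 − (1/3)·30.1875 = 32.4375.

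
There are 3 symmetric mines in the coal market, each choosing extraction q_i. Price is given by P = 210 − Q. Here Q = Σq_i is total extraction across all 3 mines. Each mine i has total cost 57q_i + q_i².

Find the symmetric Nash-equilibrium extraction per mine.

A representative mine's profit is π_i = q_i(210 − Q) − 57q_i − q_i², with Q = q_i + Σ_{j≠i} q_j.
First-order condition: 153 − 4q_i − Σ_{j≠i} q_j = 0.
With identical mines, set every q_j = q: then 153 − 4q − 2q = 0, i.e. q = 153/6 = 25.5.

25.5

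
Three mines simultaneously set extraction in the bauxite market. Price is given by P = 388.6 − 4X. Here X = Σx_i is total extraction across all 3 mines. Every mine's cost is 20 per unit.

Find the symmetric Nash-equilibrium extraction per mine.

23.0375

A representative mine's profit is π_i = x_i(388.6 − 4X) − 20x_i, with X = x_i + Σ_{j≠i} x_j.
First-order condition: 368.6 − 8x_i − 4Σ_{j≠i} x_j = 0.
Imposing symmetry (x_j = x for all j) turns Σ_{j≠i} x_j into 2x, so 368.6 = 16x and x = 23.0375.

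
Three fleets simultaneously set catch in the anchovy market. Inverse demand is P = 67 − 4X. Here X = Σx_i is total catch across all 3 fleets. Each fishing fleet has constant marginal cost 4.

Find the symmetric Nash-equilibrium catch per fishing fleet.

A representative fishing fleet's profit is π_i = x_i(67 − 4X) − 4x_i, with X = x_i + Σ_{j≠i} x_j.
First-order condition: 63 − 8x_i − 4Σ_{j≠i} x_j = 0.
In a symmetric equilibrium every fishing fleet chooses the same x, so Σ_{j≠i} x_j = 2x. The condition becomes 63 − 16x = 0, giving x = 63/16 = 3.9375.

3.9375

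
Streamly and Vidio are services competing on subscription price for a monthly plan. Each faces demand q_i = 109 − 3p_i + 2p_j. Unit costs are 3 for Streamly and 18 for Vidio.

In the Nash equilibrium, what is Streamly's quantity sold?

87.9375

Streamly's profit: π = (p_{Streamly} − 3)(109 − 3p_{Streamly} + 2p_{Vidio}).
∂π/∂p_{Streamly} = 118 − 6p_{Streamly} + 2p_{Vidio} = 0 ⇒ p_{Streamly} = 59/3 + (1/3)p_{Vidio}.
Similarly p_{Vidio} = 163/6 + (1/3)p_{Streamly}.
Solving the two reaction functions simultaneously: (1 − (1/3)(1/3))p_{Streamly} = 59/3 + (1/3)·(163/6), so (8/9)p_{Streamly} = 517/18 and p_{Streamly} = 32.3125.
Then p_{Vidio} = 163/6 + (1/3)·32.3125 = 37.9375.
q_{Streamly} = 109 − 3·32.3125 + 2·37.9375 = 87.9375.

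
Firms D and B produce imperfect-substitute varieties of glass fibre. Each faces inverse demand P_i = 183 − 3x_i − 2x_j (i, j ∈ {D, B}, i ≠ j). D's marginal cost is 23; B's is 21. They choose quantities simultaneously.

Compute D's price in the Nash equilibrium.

82.625

Firm D's profit: π = x_D(183 − 3x_D − 2x_B) − 23x_D.
∂π/∂x_D = 160 − 6x_D − 2x_B = 0 ⇒ x_D = 80/3 − (1/3)x_B.
Similarly x_B = 27 − (1/3)x_D.
Substituting the second reaction function into the first: x_D = 80/3 − (1/3)(27 − (1/3)x_D), which gives (8/9)x_D = 53/3 ⇒ x_D = 19.875.
Then x_B = 27 − (1/3)·19.875 = 20.375.
P_D = 183 − 3·19.875 − 2·20.375 = 82.625.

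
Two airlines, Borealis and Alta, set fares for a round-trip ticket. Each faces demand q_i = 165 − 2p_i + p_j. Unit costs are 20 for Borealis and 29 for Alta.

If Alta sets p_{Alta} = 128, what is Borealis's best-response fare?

83.25

Borealis's profit: π = (p_{Borealis} − 20)(165 − 2p_{Borealis} + p_{Alta}).
∂π/∂p_{Borealis} = 205 − 4p_{Borealis} + p_{Alta} = 0 ⇒ p_{Borealis} = 51.25 + 0.25p_{Alta}.
At p_{Alta} = 128: p_{Borealis} = 51.25 + 0.25·128 = 83.25.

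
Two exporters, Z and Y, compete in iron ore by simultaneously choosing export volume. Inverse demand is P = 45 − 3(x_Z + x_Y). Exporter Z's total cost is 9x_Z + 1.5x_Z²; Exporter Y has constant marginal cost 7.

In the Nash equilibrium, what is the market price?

Exporter Z's profit: π = x_Z(45 − 3(x_Z + x_Y)) − 9x_Z − 1.5x_Z².
∂π/∂x_Z = 36 − 9x_Z − 3x_Y = 0, so x_Z = 4 − (1/3)x_Y.
For Y: ∂π/∂x_Y = 38 − 6x_Y − 3x_Z = 0 ⇒ x_Y = 19/3 − 0.5x_Z.
Substituting the second reaction function into the first: x_Z = 4 − (1/3)(19/3 − 0.5x_Z), which gives (5/6)x_Z = 17/9 ⇒ x_Z = 34/15.
Then x_Y = 19/3 − 0.5·(34/15) = 5.2.
Equilibrium price: P = 45 − 3·(112/15) = 22.6.

22.6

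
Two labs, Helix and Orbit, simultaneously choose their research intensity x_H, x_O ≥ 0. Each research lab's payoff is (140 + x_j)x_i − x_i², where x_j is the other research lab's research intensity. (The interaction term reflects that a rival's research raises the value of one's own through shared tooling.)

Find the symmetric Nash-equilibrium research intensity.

140

Helix's payoff is (140 + x_O)x_H − x_H².
∂π/∂x_H = 140 + x_O − 2x_H = 0, so x_H = 70 + 0.5x_O.
By symmetry x_O = x_H; substituting into the reaction function, 0.5x_H = 70 and x_H = 140.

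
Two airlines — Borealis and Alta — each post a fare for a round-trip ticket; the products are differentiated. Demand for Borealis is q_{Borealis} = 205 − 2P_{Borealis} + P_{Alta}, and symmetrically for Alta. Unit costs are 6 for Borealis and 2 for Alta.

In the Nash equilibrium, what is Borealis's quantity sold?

Borealis's profit: π = (P_{Borealis} − 6)(205 − 2P_{Borealis} + P_{Alta}).
∂π/∂P_{Borealis} = 217 − 4P_{Borealis} + P_{Alta} = 0 ⇒ P_{Borealis} = 54.25 + 0.25P_{Alta}.
Similarly P_{Alta} = 52.25 + 0.25P_{Borealis}.
Plugging P_{Alta} into Borealis's best response: P_{Borealis} = 54.25 + 0.25(52.25 + 0.25P_{Borealis}) ⇒ 0.9375P_{Borealis} = 67.3125, so P_{Borealis} = 71.8.
Then P_{Alta} = 52.25 + 0.25·71.8 = 70.2.
q_{Borealis} = 205 − 2·71.8 + 70.2 = 131.6.

131.6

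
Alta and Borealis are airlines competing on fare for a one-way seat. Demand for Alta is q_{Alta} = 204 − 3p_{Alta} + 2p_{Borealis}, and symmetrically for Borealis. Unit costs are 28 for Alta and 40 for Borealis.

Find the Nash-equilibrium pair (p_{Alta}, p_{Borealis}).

74.25, 78.75

Alta's profit: π = (p_{Alta} − 28)(204 − 3p_{Alta} + 2p_{Borealis}).
∂π/∂p_{Alta} = 288 − 6p_{Alta} + 2p_{Borealis} = 0 ⇒ p_{Alta} = 48 + (1/3)p_{Borealis}.
Similarly p_{Borealis} = 54 + (1/3)p_{Alta}.
Substituting the second reaction function into the first: p_{Alta} = 48 + (1/3)(54 + (1/3)p_{Alta}), which gives (8/9)p_{Alta} = 66 ⇒ p_{Alta} = 74.25.
Then p_{Borealis} = 54 + (1/3)·74.25 = 78.75.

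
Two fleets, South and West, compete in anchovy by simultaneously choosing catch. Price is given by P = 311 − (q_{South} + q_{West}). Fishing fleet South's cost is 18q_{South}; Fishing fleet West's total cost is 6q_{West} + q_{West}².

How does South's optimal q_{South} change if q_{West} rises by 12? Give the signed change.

-6

Fishing fleet South's profit: π = q_{South}(311 − (q_{South} + q_{West})) − 18q_{South}.
∂π/∂q_{South} = 293 − 2q_{South} − q_{West} = 0, so q_{South} = 146.5 − 0.5q_{West}.
The reaction-function slope is −0.5, so a 12-unit rise in q_{West} moves q_{South} by −0.5 × 12 = −6. South's best response falls — the actions are strategic substitutes.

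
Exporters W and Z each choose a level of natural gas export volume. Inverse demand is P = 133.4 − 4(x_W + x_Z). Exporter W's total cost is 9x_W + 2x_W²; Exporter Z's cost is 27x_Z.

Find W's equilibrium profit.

Exporter W's profit: π = x_W(133.4 − 4(x_W + x_Z)) − 9x_W − 2x_W².
∂π/∂x_W = 124.4 − 12x_W − 4x_Z = 0, so x_W = 311/30 − (1/3)x_Z.
For Z: ∂π/∂x_Z = 106.4 − 8x_Z − 4x_W = 0 ⇒ x_Z = 13.3 − 0.5x_W.
Plugging x_Z into W's best response: x_W = 311/30 − (1/3)(13.3 − 0.5x_W) ⇒ (5/6)x_W = 89/15, so x_W = 7.12.
Then x_Z = 13.3 − 0.5·7.12 = 9.74.
Price P = 133.4 − 4·16.86 = 65.96.
W's profit: (65.96 − 9)·7.12 − 2(7.12)² = 304.1664.

304.1664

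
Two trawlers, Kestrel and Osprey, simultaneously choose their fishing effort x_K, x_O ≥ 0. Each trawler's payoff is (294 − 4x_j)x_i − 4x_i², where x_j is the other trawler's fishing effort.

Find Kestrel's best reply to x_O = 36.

Kestrel's payoff is (294 − 4x_O)x_K − 4x_K².
∂π/∂x_K = 294 − 4x_O − 8x_K = 0, so x_K = 36.75 − 0.5x_O.
At x_O = 36: x_K = 36.75 − 0.5·36 = 18.75.

18.75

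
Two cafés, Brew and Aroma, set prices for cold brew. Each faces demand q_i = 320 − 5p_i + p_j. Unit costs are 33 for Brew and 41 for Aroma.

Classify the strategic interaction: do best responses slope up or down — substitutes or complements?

strategic complements

Brew's profit: π = (p_{Brew} − 33)(320 − 5p_{Brew} + p_{Aroma}).
∂π/∂p_{Brew} = 485 − 10p_{Brew} + p_{Aroma} = 0 ⇒ p_{Brew} = 48.5 + 0.1p_{Aroma}.
The best-response slope dp_{Brew}/dp_{Aroma} = 0.1 > 0: the reaction function is upward-sloping, so the choices are strategic complements.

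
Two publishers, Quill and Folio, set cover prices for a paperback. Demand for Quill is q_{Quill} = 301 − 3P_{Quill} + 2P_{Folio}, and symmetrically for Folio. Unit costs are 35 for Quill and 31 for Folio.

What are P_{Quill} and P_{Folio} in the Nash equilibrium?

100.75, 99.25

Quill's profit: π = (P_{Quill} − 35)(301 − 3P_{Quill} + 2P_{Folio}).
∂π/∂P_{Quill} = 406 − 6P_{Quill} + 2P_{Folio} = 0 ⇒ P_{Quill} = 203/3 + (1/3)P_{Folio}.
Similarly P_{Folio} = 197/3 + (1/3)P_{Quill}.
Substituting the second reaction function into the first: P_{Quill} = 203/3 + (1/3)(197/3 + (1/3)P_{Quill}), which gives (8/9)P_{Quill} = 806/9 ⇒ P_{Quill} = 100.75.
Then P_{Folio} = 197/3 + (1/3)·100.75 = 99.25.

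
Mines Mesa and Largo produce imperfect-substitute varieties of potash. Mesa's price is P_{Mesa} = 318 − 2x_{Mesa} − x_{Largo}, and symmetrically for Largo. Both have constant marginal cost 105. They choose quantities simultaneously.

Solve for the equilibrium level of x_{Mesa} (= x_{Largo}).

42.6

Mine Mesa's profit: π = x_{Mesa}(318 − 2x_{Mesa} − x_{Largo}) − 105x_{Mesa}.
∂π/∂x_{Mesa} = 213 − 4x_{Mesa} − x_{Largo} = 0 ⇒ x_{Mesa} = 53.25 − 0.25x_{Largo}.
The game is symmetric, so in equilibrium x_{Largo} = x_{Mesa}: the reaction function gives 1.25x_{Mesa} = 53.25, hence x_{Mesa} = 42.6.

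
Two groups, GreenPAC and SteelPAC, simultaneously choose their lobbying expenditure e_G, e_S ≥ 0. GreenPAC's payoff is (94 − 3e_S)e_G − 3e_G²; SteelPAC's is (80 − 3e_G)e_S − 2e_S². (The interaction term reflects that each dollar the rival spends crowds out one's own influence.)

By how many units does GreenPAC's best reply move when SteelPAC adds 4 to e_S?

-2

Expanding GreenPAC's payoff: 94e_G − 3e_Se_G − 3e_G².
∂π/∂e_G = 94 − 3e_S − 6e_G = 0, so e_G = 47/3 − 0.5e_S.
The reaction-function slope is −0.5, so a 4-unit rise in e_S moves e_G by −0.5 × 4 = −2. GreenPAC's best response falls — the actions are strategic substitutes.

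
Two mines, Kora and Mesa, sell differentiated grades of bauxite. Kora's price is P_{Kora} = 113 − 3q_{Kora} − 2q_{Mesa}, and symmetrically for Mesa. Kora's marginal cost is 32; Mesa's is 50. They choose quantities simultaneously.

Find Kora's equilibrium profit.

379.6875

Mine Kora's profit: π = q_{Kora}(113 − 3q_{Kora} − 2q_{Mesa}) − 32q_{Kora}.
∂π/∂q_{Kora} = 81 − 6q_{Kora} − 2q_{Mesa} = 0 ⇒ q_{Kora} = 13.5 − (1/3)q_{Mesa}.
Similarly q_{Mesa} = 10.5 − (1/3)q_{Kora}.
Substituting the second reaction function into the first: q_{Kora} = 13.5 − (1/3)(10.5 − (1/3)q_{Kora}), which gives (8/9)q_{Kora} = 10 ⇒ q_{Kora} = 11.25.
Then q_{Mesa} = 10.5 − (1/3)·11.25 = 6.75.
P_{Kora} = 113 − 3·11.25 − 2·6.75 = 65.75.
Profit = (65.75 − 32)·11.25 = 379.6875.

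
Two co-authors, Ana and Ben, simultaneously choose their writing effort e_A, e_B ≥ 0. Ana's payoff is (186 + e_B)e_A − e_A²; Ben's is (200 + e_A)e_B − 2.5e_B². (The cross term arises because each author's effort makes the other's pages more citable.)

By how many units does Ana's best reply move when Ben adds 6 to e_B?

Expanding Ana's payoff: 186e_A + e_Be_A − e_A².
∂π/∂e_A = 186 + e_B − 2e_A = 0, so e_A = 93 + 0.5e_B.
The reaction-function slope is 0.5, so a 6-unit rise in e_B moves e_A by 0.5 × 6 = 3. Ana's best response rises — the actions are strategic complements.

3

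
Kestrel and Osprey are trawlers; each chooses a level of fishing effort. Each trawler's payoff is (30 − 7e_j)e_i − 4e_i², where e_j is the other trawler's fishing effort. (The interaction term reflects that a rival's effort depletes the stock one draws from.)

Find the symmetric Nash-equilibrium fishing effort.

2

Kestrel's payoff is (30 − 7e_O)e_K − 4e_K².
∂π/∂e_K = 30 − 7e_O − 8e_K = 0, so e_K = 3.75 − 0.875e_O.
Setting e_K = e_O in the reaction function: e_K = 3.75 − 0.875e_K, so e_K = 3.75 / 1.875 = 2.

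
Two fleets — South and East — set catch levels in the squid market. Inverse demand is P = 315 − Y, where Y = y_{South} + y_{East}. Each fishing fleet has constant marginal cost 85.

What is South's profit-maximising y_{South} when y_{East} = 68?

81

Fishing fleet South's profit: π = y_{South}(315 − (y_{South} + y_{East})) − 85y_{South}.
∂π/∂y_{South} = 230 − 2y_{South} − y_{East} = 0, so y_{South} = 115 − 0.5y_{East}.
At y_{East} = 68: y_{South} = 115 − 0.5·68 = 81.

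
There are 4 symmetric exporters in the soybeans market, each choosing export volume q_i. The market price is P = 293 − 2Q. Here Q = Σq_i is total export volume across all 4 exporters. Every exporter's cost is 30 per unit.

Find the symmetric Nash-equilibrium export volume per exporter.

26.3

A representative exporter's profit is π_i = q_i(293 − 2Q) − 30q_i, with Q = q_i + Σ_{j≠i} q_j.
First-order condition: 263 − 4q_i − 2Σ_{j≠i} q_j = 0.
With identical exporters, set every q_j = q: then 263 − 4q − 6q = 0, i.e. q = 263/10 = 26.3.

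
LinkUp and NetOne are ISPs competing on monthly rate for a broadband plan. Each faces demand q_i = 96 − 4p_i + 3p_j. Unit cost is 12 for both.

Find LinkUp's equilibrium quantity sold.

LinkUp's profit: π = (p_{LinkUp} − 12)(96 − 4p_{LinkUp} + 3p_{NetOne}).
∂π/∂p_{LinkUp} = 144 − 8p_{LinkUp} + 3p_{NetOne} = 0 ⇒ p_{LinkUp} = 18 + 0.375p_{NetOne}.
Setting p_{LinkUp} = p_{NetOne} in the reaction function: p_{LinkUp} = 18 + 0.375p_{LinkUp}, so p_{LinkUp} = 18 / 0.625 = 28.8.
q_{LinkUp} = 96 − 4·28.8 + 3·28.8 = 67.2.

67.2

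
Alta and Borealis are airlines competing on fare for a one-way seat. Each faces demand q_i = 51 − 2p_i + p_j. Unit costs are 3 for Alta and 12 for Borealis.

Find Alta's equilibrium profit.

Alta's profit: π = (p_{Alta} − 3)(51 − 2p_{Alta} + p_{Borealis}).
∂π/∂p_{Alta} = 57 − 4p_{Alta} + p_{Borealis} = 0 ⇒ p_{Alta} = 14.25 + 0.25p_{Borealis}.
Similarly p_{Borealis} = 18.75 + 0.25p_{Alta}.
Substituting the second reaction function into the first: p_{Alta} = 14.25 + 0.25(18.75 + 0.25p_{Alta}), which gives 0.9375p_{Alta} = 18.9375 ⇒ p_{Alta} = 20.2.
Then p_{Borealis} = 18.75 + 0.25·20.2 = 23.8.
q_{Alta} = 51 − 2·20.2 + 23.8 = 34.4.
Profit = (20.2 − 3)·34.4 = 591.68.

591.68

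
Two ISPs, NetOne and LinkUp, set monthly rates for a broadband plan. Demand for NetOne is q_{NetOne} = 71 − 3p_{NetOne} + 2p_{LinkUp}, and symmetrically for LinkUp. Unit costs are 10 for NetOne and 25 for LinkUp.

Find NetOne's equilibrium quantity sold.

54.1875

NetOne's profit: π = (p_{NetOne} − 10)(71 − 3p_{NetOne} + 2p_{LinkUp}).
∂π/∂p_{NetOne} = 101 − 6p_{NetOne} + 2p_{LinkUp} = 0 ⇒ p_{NetOne} = 101/6 + (1/3)p_{LinkUp}.
Similarly p_{LinkUp} = 73/3 + (1/3)p_{NetOne}.
Solving the two reaction functions simultaneously: (1 − (1/3)(1/3))p_{NetOne} = 101/6 + (1/3)·(73/3), so (8/9)p_{NetOne} = 449/18 and p_{NetOne} = 28.0625.
Then p_{LinkUp} = 73/3 + (1/3)·28.0625 = 33.6875.
q_{NetOne} = 71 − 3·28.0625 + 2·33.6875 = 54.1875.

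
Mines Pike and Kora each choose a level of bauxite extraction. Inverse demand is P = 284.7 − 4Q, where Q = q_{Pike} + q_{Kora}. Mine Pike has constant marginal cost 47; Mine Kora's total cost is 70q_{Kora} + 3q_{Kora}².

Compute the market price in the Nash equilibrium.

149.875

Mine Pike's profit: π = q_{Pike}(284.7 − 4(q_{Pike} + q_{Kora})) − 47q_{Pike}.
∂π/∂q_{Pike} = 237.7 − 8q_{Pike} − 4q_{Kora} = 0, so q_{Pike} = 29.7125 − 0.5q_{Kora}.
For Kora: ∂π/∂q_{Kora} = 214.7 − 14q_{Kora} − 4q_{Pike} = 0 ⇒ q_{Kora} = 2147/140 − (2/7)q_{Pike}.
Solving the two reaction functions simultaneously: (1 − (−0.5)(−2/7))q_{Pike} = 29.7125 − 0.5·(2147/140), so (6/7)q_{Pike} = 2469/112 and q_{Pike} = 823/32.
Then q_{Kora} = 2147/140 − (2/7)·(823/32) = 7.9875.
Equilibrium price: P = 284.7 − 4·(5393/160) = 149.875.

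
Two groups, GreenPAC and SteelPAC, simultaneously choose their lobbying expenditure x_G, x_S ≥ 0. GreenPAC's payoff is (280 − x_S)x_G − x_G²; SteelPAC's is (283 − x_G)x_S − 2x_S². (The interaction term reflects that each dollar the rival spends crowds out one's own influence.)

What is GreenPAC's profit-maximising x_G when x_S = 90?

Expanding GreenPAC's payoff: 280x_G − x_Sx_G − x_G².
∂π/∂x_G = 280 − x_S − 2x_G = 0, so x_G = 140 − 0.5x_S.
At x_S = 90: x_G = 140 − 0.5·90 = 95.

95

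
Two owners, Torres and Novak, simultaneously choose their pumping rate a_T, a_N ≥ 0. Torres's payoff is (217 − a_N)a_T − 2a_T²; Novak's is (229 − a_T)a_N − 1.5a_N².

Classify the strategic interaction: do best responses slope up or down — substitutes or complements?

Expanding Torres's payoff: 217a_T − a_Na_T − 2a_T².
∂π/∂a_T = 217 − a_N − 4a_T = 0, so a_T = 54.25 − 0.25a_N.
The best-response slope da_T/da_N = −0.25 < 0: the reaction function is downward-sloping, so the choices are strategic substitutes.

strategic substitutes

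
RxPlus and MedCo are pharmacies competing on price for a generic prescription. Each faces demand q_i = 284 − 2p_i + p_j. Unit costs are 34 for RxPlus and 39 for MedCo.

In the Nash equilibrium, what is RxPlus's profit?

14112

RxPlus's profit: π = (p_{RxPlus} − 34)(284 − 2p_{RxPlus} + p_{MedCo}).
∂π/∂p_{RxPlus} = 352 − 4p_{RxPlus} + p_{MedCo} = 0 ⇒ p_{RxPlus} = 88 + 0.25p_{MedCo}.
Similarly p_{MedCo} = 90.5 + 0.25p_{RxPlus}.
Solving the two reaction functions simultaneously: (1 − (0.25)(0.25))p_{RxPlus} = 88 + 0.25·90.5, so 0.9375p_{RxPlus} = 110.625 and p_{RxPlus} = 118.
Then p_{MedCo} = 90.5 + 0.25·118 = 120.
q_{RxPlus} = 284 − 2·118 + 120 = 168.
Profit = (118 − 34)·168 = 14112.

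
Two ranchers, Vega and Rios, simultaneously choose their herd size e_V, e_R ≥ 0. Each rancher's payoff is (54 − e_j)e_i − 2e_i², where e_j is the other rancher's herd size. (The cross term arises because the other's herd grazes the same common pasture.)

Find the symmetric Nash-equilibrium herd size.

10.8

Vega's payoff is (54 − e_R)e_V − 2e_V².
∂π/∂e_V = 54 − e_R − 4e_V = 0, so e_V = 13.5 − 0.25e_R.
Setting e_V = e_R in the reaction function: e_V = 13.5 − 0.25e_V, so e_V = 13.5 / 1.25 = 10.8.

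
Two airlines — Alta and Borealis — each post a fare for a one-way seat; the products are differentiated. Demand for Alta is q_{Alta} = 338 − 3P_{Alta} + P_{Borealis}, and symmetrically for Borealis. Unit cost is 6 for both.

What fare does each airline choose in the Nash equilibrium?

Alta's profit: π = (P_{Alta} − 6)(338 − 3P_{Alta} + P_{Borealis}).
∂π/∂P_{Alta} = 356 − 6P_{Alta} + P_{Borealis} = 0 ⇒ P_{Alta} = 178/3 + (1/6)P_{Borealis}.
By symmetry P_{Borealis} = P_{Alta}; substituting into the reaction function, (5/6)P_{Alta} = 178/3 and P_{Alta} = 71.2.

71.2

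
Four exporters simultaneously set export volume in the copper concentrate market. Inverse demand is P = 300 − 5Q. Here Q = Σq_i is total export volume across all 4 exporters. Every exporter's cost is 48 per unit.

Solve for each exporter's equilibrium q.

10.08

A representative exporter's profit is π_i = q_i(300 − 5Q) − 48q_i, with Q = q_i + Σ_{j≠i} q_j.
First-order condition: 252 − 10q_i − 5Σ_{j≠i} q_j = 0.
In a symmetric equilibrium every exporter chooses the same q, so Σ_{j≠i} q_j = 3q. The condition becomes 252 − 25q = 0, giving q = 252/25 = 10.08.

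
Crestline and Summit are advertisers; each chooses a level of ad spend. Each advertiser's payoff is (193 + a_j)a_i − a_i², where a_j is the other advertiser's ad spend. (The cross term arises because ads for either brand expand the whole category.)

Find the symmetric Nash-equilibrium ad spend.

Crestline's payoff is (193 + a_S)a_C − a_C².
∂π/∂a_C = 193 + a_S − 2a_C = 0, so a_C = 96.5 + 0.5a_S.
Setting a_C = a_S in the reaction function: a_C = 96.5 + 0.5a_C, so a_C = 96.5 / 0.5 = 193.

193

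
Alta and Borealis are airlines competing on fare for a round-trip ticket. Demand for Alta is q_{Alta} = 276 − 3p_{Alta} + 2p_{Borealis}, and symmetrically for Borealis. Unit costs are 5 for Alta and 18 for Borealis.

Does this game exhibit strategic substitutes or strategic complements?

strategic complements

Alta's profit: π = (p_{Alta} − 5)(276 − 3p_{Alta} + 2p_{Borealis}).
∂π/∂p_{Alta} = 291 − 6p_{Alta} + 2p_{Borealis} = 0 ⇒ p_{Alta} = 48.5 + (1/3)p_{Borealis}.
The best-response slope dp_{Alta}/dp_{Borealis} = 1/3 > 0: the reaction function is upward-sloping, so the choices are strategic complements.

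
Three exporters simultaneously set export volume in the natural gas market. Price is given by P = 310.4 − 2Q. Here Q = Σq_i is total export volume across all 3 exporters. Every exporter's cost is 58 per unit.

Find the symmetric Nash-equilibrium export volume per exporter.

31.55

A representative exporter's profit is π_i = q_i(310.4 − 2Q) − 58q_i, with Q = q_i + Σ_{j≠i} q_j.
First-order condition: 252.4 − 4q_i − 2Σ_{j≠i} q_j = 0.
Imposing symmetry (q_j = q for all j) turns Σ_{j≠i} q_j into 2q, so 252.4 = 8q and q = 31.55.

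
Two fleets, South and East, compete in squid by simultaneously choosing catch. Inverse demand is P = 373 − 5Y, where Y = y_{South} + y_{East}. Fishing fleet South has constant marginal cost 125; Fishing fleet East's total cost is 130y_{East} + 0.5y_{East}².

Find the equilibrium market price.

214

Fishing fleet South's profit: π = y_{South}(373 − 5(y_{South} + y_{East})) − 125y_{South}.
∂π/∂y_{South} = 248 − 10y_{South} − 5y_{East} = 0, so y_{South} = 24.8 − 0.5y_{East}.
For East: ∂π/∂y_{East} = 243 − 11y_{East} − 5y_{South} = 0 ⇒ y_{East} = 243/11 − (5/11)y_{South}.
Substituting the second reaction function into the first: y_{South} = 24.8 − 0.5(243/11 − (5/11)y_{South}), which gives (17/22)y_{South} = 1513/110 ⇒ y_{South} = 17.8.
Then y_{East} = 243/11 − (5/11)·17.8 = 14.
Equilibrium price: P = 373 − 5·31.8 = 214.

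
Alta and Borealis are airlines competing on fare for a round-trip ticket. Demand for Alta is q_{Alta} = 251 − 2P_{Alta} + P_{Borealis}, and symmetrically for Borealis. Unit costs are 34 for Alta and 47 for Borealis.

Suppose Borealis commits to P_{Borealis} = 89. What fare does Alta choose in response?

102

Alta's profit: π = (P_{Alta} − 34)(251 − 2P_{Alta} + P_{Borealis}).
∂π/∂P_{Alta} = 319 − 4P_{Alta} + P_{Borealis} = 0 ⇒ P_{Alta} = 79.75 + 0.25P_{Borealis}.
At P_{Borealis} = 89: P_{Alta} = 79.75 + 0.25·89 = 102.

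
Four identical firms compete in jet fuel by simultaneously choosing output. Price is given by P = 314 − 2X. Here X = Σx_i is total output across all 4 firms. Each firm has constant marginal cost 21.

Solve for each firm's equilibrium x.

A representative firm's profit is π_i = x_i(314 − 2X) − 21x_i, with X = x_i + Σ_{j≠i} x_j.
First-order condition: 293 − 4x_i − 2Σ_{j≠i} x_j = 0.
With identical firms, set every x_j = x: then 293 − 4x − 6x = 0, i.e. x = 293/10 = 29.3.

29.3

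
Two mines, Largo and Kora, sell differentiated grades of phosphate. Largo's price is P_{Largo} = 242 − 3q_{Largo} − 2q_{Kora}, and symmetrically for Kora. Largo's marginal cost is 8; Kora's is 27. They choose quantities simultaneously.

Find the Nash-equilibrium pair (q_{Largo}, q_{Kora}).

Mine Largo's profit: π = q_{Largo}(242 − 3q_{Largo} − 2q_{Kora}) − 8q_{Largo}.
∂π/∂q_{Largo} = 234 − 6q_{Largo} − 2q_{Kora} = 0 ⇒ q_{Largo} = 39 − (1/3)q_{Kora}.
Similarly q_{Kora} = 215/6 − (1/3)q_{Largo}.
Substituting the second reaction function into the first: q_{Largo} = 39 − (1/3)(215/6 − (1/3)q_{Largo}), which gives (8/9)q_{Largo} = 487/18 ⇒ q_{Largo} = 30.4375.
Then q_{Kora} = 215/6 − (1/3)·30.4375 = 25.6875.

30.4375, 25.6875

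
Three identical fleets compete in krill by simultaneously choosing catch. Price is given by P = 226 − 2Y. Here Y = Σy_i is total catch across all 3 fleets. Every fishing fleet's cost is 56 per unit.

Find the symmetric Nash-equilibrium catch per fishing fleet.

21.25

A representative fishing fleet's profit is π_i = y_i(226 − 2Y) − 56y_i, with Y = y_i + Σ_{j≠i} y_j.
First-order condition: 170 − 4y_i − 2Σ_{j≠i} y_j = 0.
Imposing symmetry (y_j = y for all j) turns Σ_{j≠i} y_j into 2y, so 170 = 8y and y = 21.25.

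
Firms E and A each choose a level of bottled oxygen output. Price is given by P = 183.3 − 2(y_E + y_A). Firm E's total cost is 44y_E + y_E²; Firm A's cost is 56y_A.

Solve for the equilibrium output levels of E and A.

15.13, 24.26

Firm E's profit: π = y_E(183.3 − 2(y_E + y_A)) − 44y_E − y_E².
∂π/∂y_E = 139.3 − 6y_E − 2y_A = 0, so y_E = 1393/60 − (1/3)y_A.
For A: ∂π/∂y_A = 127.3 − 4y_A − 2y_E = 0 ⇒ y_A = 31.825 − 0.5y_E.
Substituting the second reaction function into the first: y_E = 1393/60 − (1/3)(31.825 − 0.5y_E), which gives (5/6)y_E = 1513/120 ⇒ y_E = 15.13.
Then y_A = 31.825 − 0.5·15.13 = 24.26.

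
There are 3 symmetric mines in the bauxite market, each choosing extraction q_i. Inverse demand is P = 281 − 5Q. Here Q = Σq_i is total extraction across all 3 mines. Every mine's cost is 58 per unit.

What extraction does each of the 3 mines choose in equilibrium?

11.15

A representative mine's profit is π_i = q_i(281 − 5Q) − 58q_i, with Q = q_i + Σ_{j≠i} q_j.
First-order condition: 223 − 10q_i − 5Σ_{j≠i} q_j = 0.
With identical mines, set every q_j = q: then 223 − 10q − 10q = 0, i.e. q = 223/20 = 11.15.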